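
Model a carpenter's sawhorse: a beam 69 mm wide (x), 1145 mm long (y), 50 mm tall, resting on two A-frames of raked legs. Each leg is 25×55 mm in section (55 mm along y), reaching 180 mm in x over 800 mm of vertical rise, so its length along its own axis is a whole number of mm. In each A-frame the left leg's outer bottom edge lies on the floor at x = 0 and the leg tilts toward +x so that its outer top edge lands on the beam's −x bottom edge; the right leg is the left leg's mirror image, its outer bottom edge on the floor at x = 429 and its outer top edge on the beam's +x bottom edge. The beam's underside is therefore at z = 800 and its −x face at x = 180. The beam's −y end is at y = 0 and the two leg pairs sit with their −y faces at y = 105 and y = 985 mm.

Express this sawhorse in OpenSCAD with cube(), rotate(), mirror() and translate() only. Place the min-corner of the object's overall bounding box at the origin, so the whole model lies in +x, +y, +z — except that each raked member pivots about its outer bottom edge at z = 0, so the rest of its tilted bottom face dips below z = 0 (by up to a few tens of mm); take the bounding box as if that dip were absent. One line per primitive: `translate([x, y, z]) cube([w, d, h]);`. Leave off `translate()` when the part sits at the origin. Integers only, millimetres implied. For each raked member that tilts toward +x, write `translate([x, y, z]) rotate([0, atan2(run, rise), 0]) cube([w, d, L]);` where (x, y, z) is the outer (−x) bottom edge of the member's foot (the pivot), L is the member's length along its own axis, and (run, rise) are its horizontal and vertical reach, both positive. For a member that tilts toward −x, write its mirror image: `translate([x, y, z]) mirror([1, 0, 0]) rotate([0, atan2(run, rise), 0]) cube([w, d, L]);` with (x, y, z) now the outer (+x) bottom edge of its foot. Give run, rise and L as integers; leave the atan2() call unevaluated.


// leg length = √(180² + 800²) = 820
// right-leg outer foot x = 2·180 + 69 = 429
// beam min-corner = (180, 0, 800)
translate([180, 0, 800]) cube([69, 1145, 50]);
translate([0, 105, 0]) rotate([0, atan2(180, 800), 0]) cube([25, 55, 820]);
translate([429, 105, 0]) mirror([1, 0, 0]) rotate([0, atan2(180, 800), 0]) cube([25, 55, 820]);
translate([0, 985, 0]) rotate([0, atan2(180, 800), 0]) cube([25, 55, 820]);
translate([429, 985, 0]) mirror([1, 0, 0]) rotate([0, atan2(180, 800), 0]) cube([25, 55, 820]);


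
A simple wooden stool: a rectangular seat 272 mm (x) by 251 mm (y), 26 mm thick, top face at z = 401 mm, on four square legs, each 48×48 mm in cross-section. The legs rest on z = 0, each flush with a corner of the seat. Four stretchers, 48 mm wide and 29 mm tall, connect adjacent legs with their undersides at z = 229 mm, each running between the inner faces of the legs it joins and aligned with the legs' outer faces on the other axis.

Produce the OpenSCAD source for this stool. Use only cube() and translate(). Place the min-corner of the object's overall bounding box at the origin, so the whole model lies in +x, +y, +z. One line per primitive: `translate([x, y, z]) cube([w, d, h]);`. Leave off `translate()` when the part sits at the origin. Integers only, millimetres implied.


translate([0, 0, 375]) cube([272, 251, 26]);
cube([48, 48, 375]);
translate([224, 0, 0]) cube([48, 48, 375]);
translate([0, 203, 0]) cube([48, 48, 375]);
translate([224, 203, 0]) cube([48, 48, 375]);
translate([48, 0, 229]) cube([176, 48, 29]);
translate([48, 203, 229]) cube([176, 48, 29]);
translate([0, 48, 229]) cube([48, 155, 29]);
translate([224, 48, 229]) cube([48, 155, 29]);


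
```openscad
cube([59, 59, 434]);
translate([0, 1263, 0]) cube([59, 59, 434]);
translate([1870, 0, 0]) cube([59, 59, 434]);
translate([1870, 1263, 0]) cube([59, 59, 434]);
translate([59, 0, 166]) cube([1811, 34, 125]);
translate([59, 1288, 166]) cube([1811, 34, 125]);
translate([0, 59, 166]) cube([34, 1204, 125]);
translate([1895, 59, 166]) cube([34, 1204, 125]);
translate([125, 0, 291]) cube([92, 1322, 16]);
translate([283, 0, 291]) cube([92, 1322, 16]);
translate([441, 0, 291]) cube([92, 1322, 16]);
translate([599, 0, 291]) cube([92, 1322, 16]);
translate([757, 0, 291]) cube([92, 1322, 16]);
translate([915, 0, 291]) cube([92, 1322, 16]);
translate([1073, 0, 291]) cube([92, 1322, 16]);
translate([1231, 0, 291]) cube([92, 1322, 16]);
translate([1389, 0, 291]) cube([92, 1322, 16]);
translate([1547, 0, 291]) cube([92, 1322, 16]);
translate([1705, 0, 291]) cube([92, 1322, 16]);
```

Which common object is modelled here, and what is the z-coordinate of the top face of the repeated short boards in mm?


A bed frame. The slat-top height is 307 mm.

Four posts, four rails, and a row of slats — a bed frame. Slats sit on the rails at z = 166 + 125 = 291; with slat thickness 16, the top is 307 mm.


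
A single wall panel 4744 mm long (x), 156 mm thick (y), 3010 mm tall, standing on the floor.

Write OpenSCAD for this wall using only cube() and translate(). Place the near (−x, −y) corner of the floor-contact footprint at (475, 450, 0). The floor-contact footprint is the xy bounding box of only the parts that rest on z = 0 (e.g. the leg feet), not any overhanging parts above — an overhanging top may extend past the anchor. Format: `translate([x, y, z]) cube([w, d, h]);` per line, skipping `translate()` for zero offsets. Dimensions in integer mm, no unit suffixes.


translate([475, 450, 0]) cube([4744, 156, 3010]);


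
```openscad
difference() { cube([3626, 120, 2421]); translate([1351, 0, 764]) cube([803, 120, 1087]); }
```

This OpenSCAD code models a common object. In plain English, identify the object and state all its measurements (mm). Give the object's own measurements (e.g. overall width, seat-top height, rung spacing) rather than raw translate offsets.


A wall 3626 mm long (x), 120 mm thick (y), 2421 mm tall, with a rectangular window opening cut through it. The opening is 803 mm wide and 1087 mm tall; its sill is at z = 764 mm and its near (−x) edge is 1351 mm from the wall's −x end. The opening passes through the full wall thickness.


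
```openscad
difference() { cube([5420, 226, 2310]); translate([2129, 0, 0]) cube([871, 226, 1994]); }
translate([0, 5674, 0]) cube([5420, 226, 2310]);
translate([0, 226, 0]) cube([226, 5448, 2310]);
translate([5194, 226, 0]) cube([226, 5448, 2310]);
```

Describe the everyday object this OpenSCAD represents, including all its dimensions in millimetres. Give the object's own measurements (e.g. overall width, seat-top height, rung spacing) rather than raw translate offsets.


A single room: four walls, each 2310 mm tall and 226 mm thick, enclosing an outside footprint 5420×5900 mm (x × y), no floor or roof. The front and back walls (−y and +y sides) run the full x-width; the side walls fit between their inner faces. A door opening 871 mm wide and 1994 mm tall is cut through the front wall from the floor up, its −x edge 2129 mm from the wall's −x end.


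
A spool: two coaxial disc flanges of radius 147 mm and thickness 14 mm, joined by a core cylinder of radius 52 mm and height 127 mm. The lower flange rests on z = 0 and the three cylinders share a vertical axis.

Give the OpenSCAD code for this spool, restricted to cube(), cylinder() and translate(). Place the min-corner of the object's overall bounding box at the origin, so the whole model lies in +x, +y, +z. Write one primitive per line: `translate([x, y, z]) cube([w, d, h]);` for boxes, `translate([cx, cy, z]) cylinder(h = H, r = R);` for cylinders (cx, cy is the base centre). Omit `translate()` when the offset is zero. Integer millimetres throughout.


translate([147, 147, 0]) cylinder(h = 14, r = 147);
translate([147, 147, 14]) cylinder(h = 127, r = 52);
translate([147, 147, 141]) cylinder(h = 14, r = 147);


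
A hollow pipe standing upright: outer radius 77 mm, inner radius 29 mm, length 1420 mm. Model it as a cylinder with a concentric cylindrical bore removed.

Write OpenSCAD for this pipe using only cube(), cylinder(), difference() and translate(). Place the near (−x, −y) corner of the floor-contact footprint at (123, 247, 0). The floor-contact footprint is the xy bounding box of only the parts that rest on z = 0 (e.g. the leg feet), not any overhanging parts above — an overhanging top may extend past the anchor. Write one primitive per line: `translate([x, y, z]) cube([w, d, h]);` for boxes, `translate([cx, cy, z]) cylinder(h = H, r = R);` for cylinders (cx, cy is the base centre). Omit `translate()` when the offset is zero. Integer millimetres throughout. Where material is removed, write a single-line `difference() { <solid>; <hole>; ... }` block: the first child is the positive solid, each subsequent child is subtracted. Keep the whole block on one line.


difference() { translate([200, 324, 0]) cylinder(h = 1420, r = 77); translate([200, 324, 0]) cylinder(h = 1420, r = 29); }


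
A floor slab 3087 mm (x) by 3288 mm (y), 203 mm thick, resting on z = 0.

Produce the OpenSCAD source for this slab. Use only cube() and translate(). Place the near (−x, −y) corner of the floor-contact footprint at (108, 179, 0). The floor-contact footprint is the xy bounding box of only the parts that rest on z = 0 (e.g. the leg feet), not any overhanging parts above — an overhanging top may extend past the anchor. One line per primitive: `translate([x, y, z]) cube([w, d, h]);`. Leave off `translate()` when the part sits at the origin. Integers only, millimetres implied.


translate([108, 179, 0]) cube([3087, 3288, 203]);


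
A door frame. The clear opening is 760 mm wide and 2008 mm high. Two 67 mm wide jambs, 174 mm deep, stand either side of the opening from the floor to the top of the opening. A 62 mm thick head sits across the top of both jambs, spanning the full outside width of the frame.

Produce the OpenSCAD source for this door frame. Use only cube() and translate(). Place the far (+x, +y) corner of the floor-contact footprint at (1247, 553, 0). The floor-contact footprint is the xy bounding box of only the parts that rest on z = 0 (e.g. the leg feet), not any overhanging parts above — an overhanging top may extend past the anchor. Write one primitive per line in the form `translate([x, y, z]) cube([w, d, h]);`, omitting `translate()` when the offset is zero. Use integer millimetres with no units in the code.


translate([353, 379, 0]) cube([67, 174, 2008]);
translate([1180, 379, 0]) cube([67, 174, 2008]);
translate([353, 379, 2008]) cube([894, 174, 62]);


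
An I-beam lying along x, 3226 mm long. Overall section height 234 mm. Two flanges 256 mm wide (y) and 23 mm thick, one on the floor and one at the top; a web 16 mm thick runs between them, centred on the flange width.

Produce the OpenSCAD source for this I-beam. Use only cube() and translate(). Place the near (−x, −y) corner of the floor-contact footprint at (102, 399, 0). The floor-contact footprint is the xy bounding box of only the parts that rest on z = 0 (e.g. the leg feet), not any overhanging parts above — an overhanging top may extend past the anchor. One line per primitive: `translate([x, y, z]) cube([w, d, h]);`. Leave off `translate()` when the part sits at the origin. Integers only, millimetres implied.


translate([102, 399, 0]) cube([3226, 256, 23]);
translate([102, 519, 23]) cube([3226, 16, 188]);
translate([102, 399, 211]) cube([3226, 256, 23]);


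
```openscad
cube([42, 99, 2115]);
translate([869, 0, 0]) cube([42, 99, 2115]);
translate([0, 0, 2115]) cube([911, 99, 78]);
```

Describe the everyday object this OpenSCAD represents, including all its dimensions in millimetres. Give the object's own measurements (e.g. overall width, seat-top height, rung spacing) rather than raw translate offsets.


A door frame. The clear opening is 827 mm wide and 2115 mm high. Two 42 mm wide jambs, 99 mm deep, stand either side of the opening from the floor to the top of the opening. A 78 mm thick head sits across the top of both jambs, spanning the full outside width of the frame.


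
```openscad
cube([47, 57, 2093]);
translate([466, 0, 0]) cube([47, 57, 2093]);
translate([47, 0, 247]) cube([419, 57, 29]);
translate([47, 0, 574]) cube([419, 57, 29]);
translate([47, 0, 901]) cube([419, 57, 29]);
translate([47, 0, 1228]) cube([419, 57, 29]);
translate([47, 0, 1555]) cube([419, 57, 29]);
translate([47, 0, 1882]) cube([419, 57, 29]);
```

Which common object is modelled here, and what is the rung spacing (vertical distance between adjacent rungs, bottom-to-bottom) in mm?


A ladder. The rung spacing is 327 mm.

Two tall 47×57 posts with 6 short bars between them — a ladder. Adjacent rungs sit at z = 247 and z = 574, so the spacing is 574 − 247 = 327 mm.


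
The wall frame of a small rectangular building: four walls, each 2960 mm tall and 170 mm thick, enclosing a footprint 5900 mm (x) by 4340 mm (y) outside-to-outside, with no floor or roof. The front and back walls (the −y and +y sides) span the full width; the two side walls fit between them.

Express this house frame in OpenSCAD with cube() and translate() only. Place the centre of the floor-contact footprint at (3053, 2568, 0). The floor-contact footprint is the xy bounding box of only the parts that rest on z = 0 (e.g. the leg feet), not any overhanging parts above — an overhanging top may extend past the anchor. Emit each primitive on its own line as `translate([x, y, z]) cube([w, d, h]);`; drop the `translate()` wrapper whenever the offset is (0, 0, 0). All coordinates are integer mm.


translate([103, 398, 0]) cube([5900, 170, 2960]);
translate([103, 4568, 0]) cube([5900, 170, 2960]);
translate([103, 568, 0]) cube([170, 4000, 2960]);
translate([5833, 568, 0]) cube([170, 4000, 2960]);


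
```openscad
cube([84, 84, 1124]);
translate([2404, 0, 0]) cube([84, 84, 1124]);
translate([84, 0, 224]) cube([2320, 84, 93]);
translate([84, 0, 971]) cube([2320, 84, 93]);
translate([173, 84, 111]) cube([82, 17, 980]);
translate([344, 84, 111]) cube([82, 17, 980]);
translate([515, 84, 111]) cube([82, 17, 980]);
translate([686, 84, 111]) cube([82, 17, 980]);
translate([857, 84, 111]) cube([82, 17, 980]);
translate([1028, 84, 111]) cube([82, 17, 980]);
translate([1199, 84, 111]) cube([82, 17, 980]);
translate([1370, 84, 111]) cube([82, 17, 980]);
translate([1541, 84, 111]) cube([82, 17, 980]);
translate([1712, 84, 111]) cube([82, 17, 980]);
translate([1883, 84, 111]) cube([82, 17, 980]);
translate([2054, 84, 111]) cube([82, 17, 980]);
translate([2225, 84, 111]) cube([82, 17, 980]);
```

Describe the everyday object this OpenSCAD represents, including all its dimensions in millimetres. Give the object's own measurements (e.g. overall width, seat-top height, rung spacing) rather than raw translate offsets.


A fence section. Two 84×84 mm posts, 1124 mm tall, stand on the floor with a clear span of 2320 mm between their inner faces. Two horizontal rails of 84×93 mm section span the gap between the posts with their undersides at z = 224 mm and z = 971 mm, flush with the posts' −y face. 13 pickets, each 82 mm wide, 17 mm thick and 980 mm tall, are fixed to the +y face of the rails with their bottoms at z = 111 mm, spaced across the span with a 89 mm gap after the −x post and between neighbouring pickets, with 97 mm left before the +x post.


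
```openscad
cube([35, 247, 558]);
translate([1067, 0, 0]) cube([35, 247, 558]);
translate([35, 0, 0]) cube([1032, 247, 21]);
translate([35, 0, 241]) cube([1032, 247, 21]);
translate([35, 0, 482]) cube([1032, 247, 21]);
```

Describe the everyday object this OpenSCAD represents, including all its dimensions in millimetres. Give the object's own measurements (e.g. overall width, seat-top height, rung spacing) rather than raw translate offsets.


An open bookshelf. Two side panels, each 35 mm thick, 247 mm deep and 558 mm tall, stand 1102 mm apart (outside-to-outside). Between them sit 3 shelves, each 21 mm thick and 247 mm deep, spanning the full gap between the sides. The bottom shelf rests on the floor (its underside at z = 0) and the clear gap between one shelf's top and the next shelf's underside is 220 mm.


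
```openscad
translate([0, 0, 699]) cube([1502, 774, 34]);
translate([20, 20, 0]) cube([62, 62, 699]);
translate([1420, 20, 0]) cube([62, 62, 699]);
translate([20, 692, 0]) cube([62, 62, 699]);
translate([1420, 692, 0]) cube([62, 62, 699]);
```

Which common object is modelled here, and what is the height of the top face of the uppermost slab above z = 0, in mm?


A table. The table height is 733 mm.

A 1502×774×34 slab sits at z = 699 on four 62 mm square posts — a table. The top surface is at 699 + 34 = 733 mm.


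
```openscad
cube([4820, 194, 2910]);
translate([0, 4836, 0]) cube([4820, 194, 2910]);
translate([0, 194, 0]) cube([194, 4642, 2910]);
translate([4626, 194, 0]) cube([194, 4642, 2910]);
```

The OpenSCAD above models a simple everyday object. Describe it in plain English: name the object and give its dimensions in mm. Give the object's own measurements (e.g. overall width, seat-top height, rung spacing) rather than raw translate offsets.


The wall frame of a small rectangular building: four walls, each 2910 mm tall and 194 mm thick, enclosing a footprint 4820 mm (x) by 5030 mm (y) outside-to-outside, with no floor or roof. The front and back walls (the −y and +y sides) span the full width; the two side walls fit between them.


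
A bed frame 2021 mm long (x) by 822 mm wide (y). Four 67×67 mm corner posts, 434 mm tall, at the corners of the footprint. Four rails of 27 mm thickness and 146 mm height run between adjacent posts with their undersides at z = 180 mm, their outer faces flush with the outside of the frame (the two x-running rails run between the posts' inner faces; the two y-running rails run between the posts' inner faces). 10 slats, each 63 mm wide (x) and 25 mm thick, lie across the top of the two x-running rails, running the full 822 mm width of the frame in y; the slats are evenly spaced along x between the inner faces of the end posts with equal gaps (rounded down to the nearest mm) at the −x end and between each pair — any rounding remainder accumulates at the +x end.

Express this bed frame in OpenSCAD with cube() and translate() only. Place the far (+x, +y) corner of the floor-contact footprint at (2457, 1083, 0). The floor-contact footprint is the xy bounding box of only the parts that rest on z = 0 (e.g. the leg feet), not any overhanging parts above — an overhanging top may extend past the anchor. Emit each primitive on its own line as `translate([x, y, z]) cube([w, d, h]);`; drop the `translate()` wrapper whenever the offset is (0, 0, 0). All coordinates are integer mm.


// slat z = rail_z + rail_h = 180 + 146 = 326
// slat gap = ⌊(1887 − 10·63) / 11⌋ = 114
translate([436, 261, 0]) cube([67, 67, 434]);
translate([436, 1016, 0]) cube([67, 67, 434]);
translate([2390, 261, 0]) cube([67, 67, 434]);
translate([2390, 1016, 0]) cube([67, 67, 434]);
translate([503, 261, 180]) cube([1887, 27, 146]);
translate([503, 1056, 180]) cube([1887, 27, 146]);
translate([436, 328, 180]) cube([27, 688, 146]);
translate([2430, 328, 180]) cube([27, 688, 146]);
translate([617, 261, 326]) cube([63, 822, 25]);
translate([794, 261, 326]) cube([63, 822, 25]);
translate([971, 261, 326]) cube([63, 822, 25]);
translate([1148, 261, 326]) cube([63, 822, 25]);
translate([1325, 261, 326]) cube([63, 822, 25]);
translate([1502, 261, 326]) cube([63, 822, 25]);
translate([1679, 261, 326]) cube([63, 822, 25]);
translate([1856, 261, 326]) cube([63, 822, 25]);
translate([2033, 261, 326]) cube([63, 822, 25]);
translate([2210, 261, 326]) cube([63, 822, 25]);


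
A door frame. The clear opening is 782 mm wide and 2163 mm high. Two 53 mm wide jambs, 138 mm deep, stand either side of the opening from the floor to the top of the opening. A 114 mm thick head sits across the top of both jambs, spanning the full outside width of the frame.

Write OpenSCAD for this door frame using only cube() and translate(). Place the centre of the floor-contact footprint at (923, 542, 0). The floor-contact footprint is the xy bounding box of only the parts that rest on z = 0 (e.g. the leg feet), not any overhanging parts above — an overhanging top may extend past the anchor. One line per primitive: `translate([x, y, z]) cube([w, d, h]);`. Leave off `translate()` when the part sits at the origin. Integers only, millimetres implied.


translate([479, 473, 0]) cube([53, 138, 2163]);
translate([1314, 473, 0]) cube([53, 138, 2163]);
translate([479, 473, 2163]) cube([888, 138, 114]);


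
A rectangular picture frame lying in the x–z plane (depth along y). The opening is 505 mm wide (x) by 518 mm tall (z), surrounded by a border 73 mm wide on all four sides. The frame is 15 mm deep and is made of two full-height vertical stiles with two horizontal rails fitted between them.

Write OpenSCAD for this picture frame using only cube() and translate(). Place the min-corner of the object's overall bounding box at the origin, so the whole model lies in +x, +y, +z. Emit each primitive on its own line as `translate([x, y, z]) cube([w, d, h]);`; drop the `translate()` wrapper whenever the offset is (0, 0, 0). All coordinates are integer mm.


cube([73, 15, 664]);
translate([578, 0, 0]) cube([73, 15, 664]);
translate([73, 0, 0]) cube([505, 15, 73]);
translate([73, 0, 591]) cube([505, 15, 73]);


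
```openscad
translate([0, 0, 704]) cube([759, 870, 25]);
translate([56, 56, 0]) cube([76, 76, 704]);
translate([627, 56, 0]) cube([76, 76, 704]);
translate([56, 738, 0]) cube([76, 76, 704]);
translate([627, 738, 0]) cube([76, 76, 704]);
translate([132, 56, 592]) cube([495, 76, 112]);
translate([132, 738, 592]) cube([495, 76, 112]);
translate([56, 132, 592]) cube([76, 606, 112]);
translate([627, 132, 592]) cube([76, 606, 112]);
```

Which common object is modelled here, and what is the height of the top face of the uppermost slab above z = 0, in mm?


A table. The table height is 729 mm.

A 759×870×25 slab sits at z = 704 on four 76 mm square posts — a table. The top surface is at 704 + 25 = 729 mm.


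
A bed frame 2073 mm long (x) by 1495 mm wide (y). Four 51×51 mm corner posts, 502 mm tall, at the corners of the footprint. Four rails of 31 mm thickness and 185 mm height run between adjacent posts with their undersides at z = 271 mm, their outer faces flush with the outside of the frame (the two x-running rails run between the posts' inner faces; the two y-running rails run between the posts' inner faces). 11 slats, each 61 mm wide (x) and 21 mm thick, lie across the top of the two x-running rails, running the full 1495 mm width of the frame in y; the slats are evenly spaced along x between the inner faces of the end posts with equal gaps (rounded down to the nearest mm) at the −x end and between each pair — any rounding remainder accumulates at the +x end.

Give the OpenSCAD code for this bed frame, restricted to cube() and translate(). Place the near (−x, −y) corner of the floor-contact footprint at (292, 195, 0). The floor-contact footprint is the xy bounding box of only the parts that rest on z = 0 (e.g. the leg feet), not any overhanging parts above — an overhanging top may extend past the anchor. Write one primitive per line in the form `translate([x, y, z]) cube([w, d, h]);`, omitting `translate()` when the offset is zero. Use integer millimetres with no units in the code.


translate([292, 195, 0]) cube([51, 51, 502]);
translate([292, 1639, 0]) cube([51, 51, 502]);
translate([2314, 195, 0]) cube([51, 51, 502]);
translate([2314, 1639, 0]) cube([51, 51, 502]);
translate([343, 195, 271]) cube([1971, 31, 185]);
translate([343, 1659, 271]) cube([1971, 31, 185]);
translate([292, 246, 271]) cube([31, 1393, 185]);
translate([2334, 246, 271]) cube([31, 1393, 185]);
translate([451, 195, 456]) cube([61, 1495, 21]);
translate([620, 195, 456]) cube([61, 1495, 21]);
translate([789, 195, 456]) cube([61, 1495, 21]);
translate([958, 195, 456]) cube([61, 1495, 21]);
translate([1127, 195, 456]) cube([61, 1495, 21]);
translate([1296, 195, 456]) cube([61, 1495, 21]);
translate([1465, 195, 456]) cube([61, 1495, 21]);
translate([1634, 195, 456]) cube([61, 1495, 21]);
translate([1803, 195, 456]) cube([61, 1495, 21]);
translate([1972, 195, 456]) cube([61, 1495, 21]);
translate([2141, 195, 456]) cube([61, 1495, 21]);


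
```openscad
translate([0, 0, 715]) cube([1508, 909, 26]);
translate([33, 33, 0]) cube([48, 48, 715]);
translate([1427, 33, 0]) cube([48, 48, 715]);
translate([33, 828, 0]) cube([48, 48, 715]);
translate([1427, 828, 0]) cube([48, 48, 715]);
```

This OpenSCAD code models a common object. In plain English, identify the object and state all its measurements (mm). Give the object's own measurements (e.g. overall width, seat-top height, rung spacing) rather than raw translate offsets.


A table: top 1508 mm (x) × 909 mm (y), 26 mm thick, upper face at z = 741 mm, on four 48×48 mm square legs, each inset 33 mm from the nearest pair of top edges from z = 0 to the bottom of the top.


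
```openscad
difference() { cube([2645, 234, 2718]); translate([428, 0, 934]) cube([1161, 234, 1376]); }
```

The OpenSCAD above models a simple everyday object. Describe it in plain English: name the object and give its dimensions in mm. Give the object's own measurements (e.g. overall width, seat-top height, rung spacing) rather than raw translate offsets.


A wall 2645 mm long (x), 234 mm thick (y), 2718 mm tall, with a rectangular window opening cut through it. The opening is 1161 mm wide and 1376 mm tall; its sill is at z = 934 mm and its near (−x) edge is 428 mm from the wall's −x end. The opening passes through the full wall thickness.


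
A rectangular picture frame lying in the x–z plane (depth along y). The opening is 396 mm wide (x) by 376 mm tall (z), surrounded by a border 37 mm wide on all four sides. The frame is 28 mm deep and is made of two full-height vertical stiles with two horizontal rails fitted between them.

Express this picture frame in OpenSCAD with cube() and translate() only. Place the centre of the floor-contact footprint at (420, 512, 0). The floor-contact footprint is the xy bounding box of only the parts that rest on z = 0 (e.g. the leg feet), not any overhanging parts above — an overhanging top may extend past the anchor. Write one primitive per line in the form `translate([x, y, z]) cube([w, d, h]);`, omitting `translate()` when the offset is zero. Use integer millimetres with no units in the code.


translate([185, 498, 0]) cube([37, 28, 450]);
translate([618, 498, 0]) cube([37, 28, 450]);
translate([222, 498, 0]) cube([396, 28, 37]);
translate([222, 498, 413]) cube([396, 28, 37]);


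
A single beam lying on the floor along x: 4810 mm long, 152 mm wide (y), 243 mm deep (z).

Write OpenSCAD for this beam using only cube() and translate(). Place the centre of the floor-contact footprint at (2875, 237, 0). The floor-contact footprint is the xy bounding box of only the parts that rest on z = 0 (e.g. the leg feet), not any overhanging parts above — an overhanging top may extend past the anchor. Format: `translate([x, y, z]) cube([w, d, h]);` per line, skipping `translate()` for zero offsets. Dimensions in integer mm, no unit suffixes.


translate([470, 161, 0]) cube([4810, 152, 243]);


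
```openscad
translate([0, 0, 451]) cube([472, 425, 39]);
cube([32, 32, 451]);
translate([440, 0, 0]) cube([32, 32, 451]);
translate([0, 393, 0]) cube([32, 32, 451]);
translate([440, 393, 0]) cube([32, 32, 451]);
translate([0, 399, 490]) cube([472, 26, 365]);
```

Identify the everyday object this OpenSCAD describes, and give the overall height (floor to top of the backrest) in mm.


A chair. The overall height is 855 mm.

A slab on four corner posts with a tall panel at the back — a chair. The seat slab sits at z = 451 with thickness 39, and the 365 mm backrest starts at the seat top, so the overall height is 451 + 39 + 365 = 855 mm.


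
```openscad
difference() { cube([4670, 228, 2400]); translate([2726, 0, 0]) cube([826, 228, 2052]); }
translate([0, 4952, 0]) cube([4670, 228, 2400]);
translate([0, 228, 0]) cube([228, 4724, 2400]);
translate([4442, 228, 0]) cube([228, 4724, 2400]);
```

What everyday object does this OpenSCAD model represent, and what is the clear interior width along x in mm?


A single room. The interior width is 4214 mm.

Four walls enclosing a rectangle with a door in the front wall — a room. Outside width 4670 minus two 228 mm walls gives 4214 mm.


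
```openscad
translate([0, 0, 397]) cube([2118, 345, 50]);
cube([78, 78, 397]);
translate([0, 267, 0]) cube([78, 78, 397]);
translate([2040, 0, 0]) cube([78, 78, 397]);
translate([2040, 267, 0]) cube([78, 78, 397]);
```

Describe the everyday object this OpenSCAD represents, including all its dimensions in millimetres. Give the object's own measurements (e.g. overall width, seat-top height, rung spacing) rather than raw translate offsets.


A bench: a 2118×345 mm seat slab, 50 mm thick, top at z = 447 mm, on four 78×78 mm square legs flush with the seat corners and standing on z = 0.


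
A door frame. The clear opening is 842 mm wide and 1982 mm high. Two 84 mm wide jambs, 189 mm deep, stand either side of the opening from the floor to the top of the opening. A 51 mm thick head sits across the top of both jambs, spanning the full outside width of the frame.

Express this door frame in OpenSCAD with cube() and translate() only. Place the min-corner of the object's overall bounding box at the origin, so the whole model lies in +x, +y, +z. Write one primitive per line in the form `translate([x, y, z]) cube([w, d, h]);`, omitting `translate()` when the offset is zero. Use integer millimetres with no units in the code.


cube([84, 189, 1982]);
translate([926, 0, 0]) cube([84, 189, 1982]);
translate([0, 0, 1982]) cube([1010, 189, 51]);


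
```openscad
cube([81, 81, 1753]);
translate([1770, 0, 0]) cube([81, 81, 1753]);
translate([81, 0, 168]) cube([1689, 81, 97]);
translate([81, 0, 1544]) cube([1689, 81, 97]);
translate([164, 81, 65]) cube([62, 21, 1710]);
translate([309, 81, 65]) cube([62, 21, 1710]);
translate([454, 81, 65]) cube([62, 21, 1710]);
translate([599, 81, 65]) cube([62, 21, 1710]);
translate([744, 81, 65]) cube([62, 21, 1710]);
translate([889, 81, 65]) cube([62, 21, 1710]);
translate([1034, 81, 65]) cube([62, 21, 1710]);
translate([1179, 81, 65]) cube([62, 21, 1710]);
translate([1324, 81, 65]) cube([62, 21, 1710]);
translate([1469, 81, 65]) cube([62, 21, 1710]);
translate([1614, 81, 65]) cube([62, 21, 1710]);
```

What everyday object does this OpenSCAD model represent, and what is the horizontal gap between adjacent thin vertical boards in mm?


A fence section. The picket gap is 83 mm.

Two posts, two rails, 11 pickets — a fence section. Span 1689 mm holds 11 pickets of 62 mm with 12 equal gaps: ⌊(1689 − 11·62) / 12⌋ = 83 mm.


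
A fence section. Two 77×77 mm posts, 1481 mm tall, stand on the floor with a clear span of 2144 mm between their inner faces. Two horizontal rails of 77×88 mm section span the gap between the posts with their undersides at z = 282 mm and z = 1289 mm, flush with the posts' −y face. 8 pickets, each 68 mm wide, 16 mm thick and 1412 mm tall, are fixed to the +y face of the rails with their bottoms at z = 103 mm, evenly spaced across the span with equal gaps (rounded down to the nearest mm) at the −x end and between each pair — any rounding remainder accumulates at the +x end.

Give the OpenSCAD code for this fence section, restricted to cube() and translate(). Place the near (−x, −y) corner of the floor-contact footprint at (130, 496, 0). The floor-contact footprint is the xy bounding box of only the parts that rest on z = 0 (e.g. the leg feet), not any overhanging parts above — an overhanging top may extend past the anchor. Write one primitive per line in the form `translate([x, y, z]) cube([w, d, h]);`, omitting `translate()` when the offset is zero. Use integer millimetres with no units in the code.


translate([130, 496, 0]) cube([77, 77, 1481]);
translate([2351, 496, 0]) cube([77, 77, 1481]);
translate([207, 496, 282]) cube([2144, 77, 88]);
translate([207, 496, 1289]) cube([2144, 77, 88]);
translate([384, 573, 103]) cube([68, 16, 1412]);
translate([629, 573, 103]) cube([68, 16, 1412]);
translate([874, 573, 103]) cube([68, 16, 1412]);
translate([1119, 573, 103]) cube([68, 16, 1412]);
translate([1364, 573, 103]) cube([68, 16, 1412]);
translate([1609, 573, 103]) cube([68, 16, 1412]);
translate([1854, 573, 103]) cube([68, 16, 1412]);
translate([2099, 573, 103]) cube([68, 16, 1412]);


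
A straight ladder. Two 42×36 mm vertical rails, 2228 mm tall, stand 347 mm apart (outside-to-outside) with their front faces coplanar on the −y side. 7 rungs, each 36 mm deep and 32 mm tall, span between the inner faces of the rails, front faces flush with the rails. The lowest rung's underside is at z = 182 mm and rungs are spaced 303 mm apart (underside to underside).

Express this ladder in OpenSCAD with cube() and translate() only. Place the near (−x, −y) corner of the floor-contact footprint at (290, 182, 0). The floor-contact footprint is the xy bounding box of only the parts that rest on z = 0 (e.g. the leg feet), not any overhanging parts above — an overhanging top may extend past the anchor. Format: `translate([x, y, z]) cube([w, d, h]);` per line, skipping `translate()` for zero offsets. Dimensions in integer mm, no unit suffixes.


// rung span = 347 - 2*42 = 263
// rung[k] z = 182 + k*303
translate([290, 182, 0]) cube([42, 36, 2228]);
translate([595, 182, 0]) cube([42, 36, 2228]);
translate([332, 182, 182]) cube([263, 36, 32]);
translate([332, 182, 485]) cube([263, 36, 32]);
translate([332, 182, 788]) cube([263, 36, 32]);
translate([332, 182, 1091]) cube([263, 36, 32]);
translate([332, 182, 1394]) cube([263, 36, 32]);
translate([332, 182, 1697]) cube([263, 36, 32]);
translate([332, 182, 2000]) cube([263, 36, 32]);


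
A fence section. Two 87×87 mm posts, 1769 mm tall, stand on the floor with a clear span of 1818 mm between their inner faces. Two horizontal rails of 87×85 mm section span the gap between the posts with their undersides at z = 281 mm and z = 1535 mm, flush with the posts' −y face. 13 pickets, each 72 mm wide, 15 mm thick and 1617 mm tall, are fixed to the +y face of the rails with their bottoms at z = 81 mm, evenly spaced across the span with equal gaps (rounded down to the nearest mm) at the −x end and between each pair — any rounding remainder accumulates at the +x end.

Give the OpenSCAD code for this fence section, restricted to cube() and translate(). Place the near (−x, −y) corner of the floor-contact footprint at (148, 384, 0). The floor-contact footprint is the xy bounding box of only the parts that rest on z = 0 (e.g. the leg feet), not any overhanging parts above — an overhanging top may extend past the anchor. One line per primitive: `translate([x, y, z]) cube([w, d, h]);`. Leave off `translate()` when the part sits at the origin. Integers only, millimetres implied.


translate([148, 384, 0]) cube([87, 87, 1769]);
translate([2053, 384, 0]) cube([87, 87, 1769]);
translate([235, 384, 281]) cube([1818, 87, 85]);
translate([235, 384, 1535]) cube([1818, 87, 85]);
translate([298, 471, 81]) cube([72, 15, 1617]);
translate([433, 471, 81]) cube([72, 15, 1617]);
translate([568, 471, 81]) cube([72, 15, 1617]);
translate([703, 471, 81]) cube([72, 15, 1617]);
translate([838, 471, 81]) cube([72, 15, 1617]);
translate([973, 471, 81]) cube([72, 15, 1617]);
translate([1108, 471, 81]) cube([72, 15, 1617]);
translate([1243, 471, 81]) cube([72, 15, 1617]);
translate([1378, 471, 81]) cube([72, 15, 1617]);
translate([1513, 471, 81]) cube([72, 15, 1617]);
translate([1648, 471, 81]) cube([72, 15, 1617]);
translate([1783, 471, 81]) cube([72, 15, 1617]);
translate([1918, 471, 81]) cube([72, 15, 1617]);


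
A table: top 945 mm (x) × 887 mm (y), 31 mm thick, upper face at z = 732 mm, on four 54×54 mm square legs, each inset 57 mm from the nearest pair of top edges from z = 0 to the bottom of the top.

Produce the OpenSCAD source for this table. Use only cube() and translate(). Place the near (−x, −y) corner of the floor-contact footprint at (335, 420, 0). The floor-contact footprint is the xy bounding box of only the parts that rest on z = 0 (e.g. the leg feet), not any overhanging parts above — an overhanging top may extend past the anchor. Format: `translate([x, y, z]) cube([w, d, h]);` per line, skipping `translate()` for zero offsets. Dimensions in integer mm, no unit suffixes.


translate([278, 363, 701]) cube([945, 887, 31]);
translate([335, 420, 0]) cube([54, 54, 701]);
translate([1112, 420, 0]) cube([54, 54, 701]);
translate([335, 1139, 0]) cube([54, 54, 701]);
translate([1112, 1139, 0]) cube([54, 54, 701]);


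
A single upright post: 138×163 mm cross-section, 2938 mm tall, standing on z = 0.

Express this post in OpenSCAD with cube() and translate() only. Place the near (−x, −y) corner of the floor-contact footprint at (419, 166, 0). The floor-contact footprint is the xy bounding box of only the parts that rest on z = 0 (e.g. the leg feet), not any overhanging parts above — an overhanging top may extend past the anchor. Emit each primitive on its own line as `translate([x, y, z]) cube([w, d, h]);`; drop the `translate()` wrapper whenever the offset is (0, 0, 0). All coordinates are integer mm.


translate([419, 166, 0]) cube([138, 163, 2938]);


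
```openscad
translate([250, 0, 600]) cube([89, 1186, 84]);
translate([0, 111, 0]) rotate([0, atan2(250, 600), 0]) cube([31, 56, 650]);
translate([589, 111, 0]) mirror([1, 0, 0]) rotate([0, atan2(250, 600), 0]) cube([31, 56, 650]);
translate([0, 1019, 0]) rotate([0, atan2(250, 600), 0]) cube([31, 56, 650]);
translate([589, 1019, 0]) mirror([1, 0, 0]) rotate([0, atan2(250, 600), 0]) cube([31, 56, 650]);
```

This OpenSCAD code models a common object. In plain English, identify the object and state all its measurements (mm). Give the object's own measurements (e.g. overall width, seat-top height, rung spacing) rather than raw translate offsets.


A sawhorse. A 89×1186×84 mm beam (x, y, z) sits on two A-frame leg pairs. Each pair is two raked legs of 31×56 mm section (56 mm along y) splaying symmetrically in x. Each leg rises 600 mm vertically over 250 mm of horizontal reach and is 650 mm long along its own axis. Every leg's outer bottom edge rests on the floor and its outer top edge meets a bottom edge of the beam — the left legs (tilting toward +x) meet the beam's −x bottom edge, the right legs (their mirror images, tilting toward −x) meet its +x bottom edge — so the leg tops tuck under the beam, the beam's underside is 600 mm above the floor, and the feet are 589 mm apart outside-to-outside with the beam centred between them. The two leg pairs are set in 111 mm from either end of the beam.


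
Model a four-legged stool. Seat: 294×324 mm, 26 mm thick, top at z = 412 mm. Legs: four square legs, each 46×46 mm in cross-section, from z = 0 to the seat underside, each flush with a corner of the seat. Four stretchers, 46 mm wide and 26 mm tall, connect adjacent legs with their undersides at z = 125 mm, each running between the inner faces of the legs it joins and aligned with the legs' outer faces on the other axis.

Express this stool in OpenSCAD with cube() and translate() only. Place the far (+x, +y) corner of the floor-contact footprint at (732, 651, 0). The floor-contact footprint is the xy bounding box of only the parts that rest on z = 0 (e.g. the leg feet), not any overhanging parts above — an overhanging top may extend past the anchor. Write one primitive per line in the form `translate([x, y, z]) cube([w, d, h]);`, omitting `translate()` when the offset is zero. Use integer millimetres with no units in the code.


translate([438, 327, 386]) cube([294, 324, 26]);
translate([438, 327, 0]) cube([46, 46, 386]);
translate([686, 327, 0]) cube([46, 46, 386]);
translate([438, 605, 0]) cube([46, 46, 386]);
translate([686, 605, 0]) cube([46, 46, 386]);
translate([484, 327, 125]) cube([202, 46, 26]);
translate([484, 605, 125]) cube([202, 46, 26]);
translate([438, 373, 125]) cube([46, 232, 26]);
translate([686, 373, 125]) cube([46, 232, 26]);


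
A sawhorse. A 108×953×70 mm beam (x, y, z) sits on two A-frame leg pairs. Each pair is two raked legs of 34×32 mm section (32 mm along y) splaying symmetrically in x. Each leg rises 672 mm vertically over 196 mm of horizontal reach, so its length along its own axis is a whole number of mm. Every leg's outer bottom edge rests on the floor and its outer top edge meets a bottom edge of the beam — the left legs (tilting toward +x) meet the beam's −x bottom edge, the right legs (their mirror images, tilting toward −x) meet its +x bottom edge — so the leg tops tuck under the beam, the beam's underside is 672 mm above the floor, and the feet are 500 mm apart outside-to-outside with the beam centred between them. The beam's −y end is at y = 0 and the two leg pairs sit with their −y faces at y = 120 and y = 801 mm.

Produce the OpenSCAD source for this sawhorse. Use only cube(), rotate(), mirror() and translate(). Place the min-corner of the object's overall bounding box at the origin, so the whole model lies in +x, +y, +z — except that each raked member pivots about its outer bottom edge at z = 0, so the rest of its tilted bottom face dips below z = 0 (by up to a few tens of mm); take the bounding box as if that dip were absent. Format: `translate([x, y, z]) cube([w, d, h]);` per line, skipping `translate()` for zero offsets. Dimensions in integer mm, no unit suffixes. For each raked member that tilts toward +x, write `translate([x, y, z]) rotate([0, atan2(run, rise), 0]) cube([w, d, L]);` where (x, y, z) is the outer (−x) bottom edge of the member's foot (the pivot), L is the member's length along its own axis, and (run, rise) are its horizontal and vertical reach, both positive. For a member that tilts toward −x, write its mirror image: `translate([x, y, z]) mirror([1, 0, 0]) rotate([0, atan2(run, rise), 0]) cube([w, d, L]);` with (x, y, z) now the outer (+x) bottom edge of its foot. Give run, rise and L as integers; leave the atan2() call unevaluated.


// leg length = √(196² + 672²) = 700
// right-leg outer foot x = 2·196 + 108 = 500
// beam min-corner = (196, 0, 672)
translate([196, 0, 672]) cube([108, 953, 70]);
translate([0, 120, 0]) rotate([0, atan2(196, 672), 0]) cube([34, 32, 700]);
translate([500, 120, 0]) mirror([1, 0, 0]) rotate([0, atan2(196, 672), 0]) cube([34, 32, 700]);
translate([0, 801, 0]) rotate([0, atan2(196, 672), 0]) cube([34, 32, 700]);
translate([500, 801, 0]) mirror([1, 0, 0]) rotate([0, atan2(196, 672), 0]) cube([34, 32, 700]);
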